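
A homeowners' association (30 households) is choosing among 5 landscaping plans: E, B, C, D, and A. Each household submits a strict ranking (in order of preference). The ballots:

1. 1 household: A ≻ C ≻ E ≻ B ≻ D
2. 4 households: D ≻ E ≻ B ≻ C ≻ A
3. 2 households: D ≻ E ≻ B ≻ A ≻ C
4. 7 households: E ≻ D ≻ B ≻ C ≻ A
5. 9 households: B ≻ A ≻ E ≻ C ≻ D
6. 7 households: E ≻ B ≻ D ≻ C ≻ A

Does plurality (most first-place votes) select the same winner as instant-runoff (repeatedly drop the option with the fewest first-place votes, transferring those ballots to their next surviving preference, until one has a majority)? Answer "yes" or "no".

yes

Plurality — first-place votes: E 14, B 9, C 0, D 6, A 1. Winner: E.
Instant-runoff — R1 E 14, B 9, C 0, D 6, A 1 (C out); R2 E 14, B 9, D 6, A 1 (A out); R3 E 15, B 9, D 6 (D out); R4 E 21, B 9 (E winner). Winner: E.
The two methods agree.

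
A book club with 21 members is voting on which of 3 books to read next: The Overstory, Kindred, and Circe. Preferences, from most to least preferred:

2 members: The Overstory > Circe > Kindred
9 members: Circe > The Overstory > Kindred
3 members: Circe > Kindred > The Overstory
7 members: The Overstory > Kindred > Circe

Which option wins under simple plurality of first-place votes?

First-place votes: The Overstory 9, Kindred 0, Circe 12.
Circe has the most first-place votes.

Circe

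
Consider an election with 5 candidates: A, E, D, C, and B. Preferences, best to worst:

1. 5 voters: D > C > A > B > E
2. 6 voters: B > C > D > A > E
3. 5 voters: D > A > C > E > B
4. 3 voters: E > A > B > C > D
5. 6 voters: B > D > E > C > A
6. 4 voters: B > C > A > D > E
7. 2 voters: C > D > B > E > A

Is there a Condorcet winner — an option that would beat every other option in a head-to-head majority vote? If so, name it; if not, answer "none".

B

B vs A: 18–13 for B.
B vs E: 23–8 for B.
B vs D: 19–12 for B.
B vs C: 19–12 for B.
B beats every other option head-to-head.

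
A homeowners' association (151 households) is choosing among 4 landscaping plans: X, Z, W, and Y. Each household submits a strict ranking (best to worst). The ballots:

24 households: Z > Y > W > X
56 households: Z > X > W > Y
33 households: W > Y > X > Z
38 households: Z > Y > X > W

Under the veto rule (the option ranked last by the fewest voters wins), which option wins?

Last-place votes: X 24, Z 33, W 38, Y 56.
X is ranked last by the fewest voters, so X wins.

X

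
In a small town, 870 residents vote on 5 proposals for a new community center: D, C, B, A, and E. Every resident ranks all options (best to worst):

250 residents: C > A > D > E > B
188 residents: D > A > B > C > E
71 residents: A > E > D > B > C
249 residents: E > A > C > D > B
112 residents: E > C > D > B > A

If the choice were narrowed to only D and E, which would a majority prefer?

D

Voters preferring D to E: 438; preferring E to D: 432.
D wins the head-to-head.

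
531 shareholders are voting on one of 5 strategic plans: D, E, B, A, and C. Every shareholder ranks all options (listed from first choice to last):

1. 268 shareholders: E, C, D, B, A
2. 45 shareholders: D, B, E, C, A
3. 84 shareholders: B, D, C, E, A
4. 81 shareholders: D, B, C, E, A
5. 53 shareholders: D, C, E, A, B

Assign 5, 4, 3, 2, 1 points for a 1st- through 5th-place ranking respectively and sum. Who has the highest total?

D

D: 268·3 + 45·5 + 84·4 + 81·5 + 53·5 = 2035
E: 268·5 + 45·3 + 84·2 + 81·2 + 53·3 = 1964
B: 268·2 + 45·4 + 84·5 + 81·4 + 53·1 = 1513
A: 268·1 + 45·1 + 84·1 + 81·1 + 53·2 = 584
C: 268·4 + 45·2 + 84·3 + 81·3 + 53·4 = 1869
D has the highest Borda score (2035).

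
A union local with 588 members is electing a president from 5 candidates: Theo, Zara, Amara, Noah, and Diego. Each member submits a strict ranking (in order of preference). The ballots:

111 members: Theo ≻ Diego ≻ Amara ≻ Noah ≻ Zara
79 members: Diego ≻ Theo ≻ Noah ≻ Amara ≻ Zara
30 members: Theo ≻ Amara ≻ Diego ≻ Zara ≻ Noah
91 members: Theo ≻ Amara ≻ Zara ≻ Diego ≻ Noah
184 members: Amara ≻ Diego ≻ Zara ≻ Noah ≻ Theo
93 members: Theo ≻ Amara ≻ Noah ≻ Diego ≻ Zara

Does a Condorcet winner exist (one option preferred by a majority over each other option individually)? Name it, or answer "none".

Theo

Theo vs Zara: 404–184 for Theo.
Theo vs Amara: 404–184 for Theo.
Theo vs Noah: 404–184 for Theo.
Theo vs Diego: 325–263 for Theo.
Theo beats every other option head-to-head.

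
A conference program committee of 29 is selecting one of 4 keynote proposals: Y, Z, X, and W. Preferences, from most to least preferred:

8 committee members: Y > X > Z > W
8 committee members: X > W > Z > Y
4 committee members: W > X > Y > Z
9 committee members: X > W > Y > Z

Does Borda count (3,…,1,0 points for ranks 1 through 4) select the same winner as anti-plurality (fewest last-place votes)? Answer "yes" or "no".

Borda — scores: Y 37, Z 16, X 75, W 46. Winner: X.
Anti-plurality — last-place votes: Y 8, Z 13, X 0, W 8. Winner: X.
The two methods agree.

yes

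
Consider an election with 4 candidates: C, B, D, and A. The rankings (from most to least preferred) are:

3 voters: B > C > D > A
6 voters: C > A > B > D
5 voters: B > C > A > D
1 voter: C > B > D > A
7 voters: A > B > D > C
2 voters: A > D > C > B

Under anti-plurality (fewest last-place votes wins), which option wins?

B

Last-place votes: C 7, B 2, D 11, A 4.
B is ranked last by the fewest voters, so B wins.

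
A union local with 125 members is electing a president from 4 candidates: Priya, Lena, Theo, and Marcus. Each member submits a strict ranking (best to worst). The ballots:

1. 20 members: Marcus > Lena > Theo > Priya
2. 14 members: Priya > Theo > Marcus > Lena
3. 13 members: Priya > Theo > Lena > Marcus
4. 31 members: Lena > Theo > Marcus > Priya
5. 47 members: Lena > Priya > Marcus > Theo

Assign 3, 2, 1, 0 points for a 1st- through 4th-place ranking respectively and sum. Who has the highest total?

Priya: 20·0 + 14·3 + 13·3 + 31·0 + 47·2 = 175
Lena: 20·2 + 14·0 + 13·1 + 31·3 + 47·3 = 287
Theo: 20·1 + 14·2 + 13·2 + 31·2 + 47·0 = 136
Marcus: 20·3 + 14·1 + 13·0 + 31·1 + 47·1 = 152
Lena has the highest Borda score (287).

Lena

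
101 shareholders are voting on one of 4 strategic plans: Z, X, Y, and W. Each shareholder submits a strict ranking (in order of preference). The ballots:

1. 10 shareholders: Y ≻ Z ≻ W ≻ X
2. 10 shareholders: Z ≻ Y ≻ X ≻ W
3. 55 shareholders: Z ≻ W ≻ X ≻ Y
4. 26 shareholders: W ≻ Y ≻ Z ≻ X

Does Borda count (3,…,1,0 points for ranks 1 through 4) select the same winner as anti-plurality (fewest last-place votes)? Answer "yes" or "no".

yes

Borda — scores: Z 241, X 65, Y 102, W 198. Winner: Z.
Anti-plurality — last-place votes: Z 0, X 36, Y 55, W 10. Winner: Z.
The two methods agree.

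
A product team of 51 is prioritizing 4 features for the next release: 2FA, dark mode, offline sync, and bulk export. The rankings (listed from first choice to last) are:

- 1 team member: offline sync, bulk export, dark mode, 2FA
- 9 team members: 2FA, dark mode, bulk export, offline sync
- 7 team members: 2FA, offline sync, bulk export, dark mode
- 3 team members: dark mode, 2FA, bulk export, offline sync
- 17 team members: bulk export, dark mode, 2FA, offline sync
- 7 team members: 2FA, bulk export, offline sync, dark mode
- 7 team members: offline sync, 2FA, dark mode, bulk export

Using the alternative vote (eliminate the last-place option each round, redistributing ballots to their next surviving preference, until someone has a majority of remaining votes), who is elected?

Round 1: 2FA 23, dark mode 3, offline sync 8, bulk export 17. Eliminate dark mode.
Round 2: 2FA 26, offline sync 8, bulk export 17. 2FA has a majority.

2FA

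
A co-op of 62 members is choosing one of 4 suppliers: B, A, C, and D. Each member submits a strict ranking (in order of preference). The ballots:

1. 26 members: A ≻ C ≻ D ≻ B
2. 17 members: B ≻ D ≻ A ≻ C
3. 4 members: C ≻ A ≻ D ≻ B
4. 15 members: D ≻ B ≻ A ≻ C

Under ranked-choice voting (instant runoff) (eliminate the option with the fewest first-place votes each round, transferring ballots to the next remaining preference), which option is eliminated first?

C

Round 1: B 17, A 26, C 4, D 15. Eliminate C.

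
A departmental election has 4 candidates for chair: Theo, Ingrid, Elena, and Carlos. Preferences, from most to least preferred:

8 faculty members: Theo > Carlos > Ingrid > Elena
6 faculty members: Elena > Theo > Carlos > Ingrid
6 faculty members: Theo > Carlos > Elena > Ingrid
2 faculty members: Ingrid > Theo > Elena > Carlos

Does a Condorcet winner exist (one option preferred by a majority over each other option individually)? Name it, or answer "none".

Theo vs Ingrid: 20–2 for Theo.
Theo vs Elena: 16–6 for Theo.
Theo vs Carlos: 22–0 for Theo.
Theo beats every other option head-to-head.

Theo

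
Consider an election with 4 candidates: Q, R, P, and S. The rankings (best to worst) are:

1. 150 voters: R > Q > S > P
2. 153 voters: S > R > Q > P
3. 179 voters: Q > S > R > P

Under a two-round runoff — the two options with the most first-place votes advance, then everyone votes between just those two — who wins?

Round 1 first-place votes: Q 179, R 150, P 0, S 153.
Q and S advance.
Runoff: Q is preferred to S by 329 voters; S by 153.
Q wins the runoff.

Q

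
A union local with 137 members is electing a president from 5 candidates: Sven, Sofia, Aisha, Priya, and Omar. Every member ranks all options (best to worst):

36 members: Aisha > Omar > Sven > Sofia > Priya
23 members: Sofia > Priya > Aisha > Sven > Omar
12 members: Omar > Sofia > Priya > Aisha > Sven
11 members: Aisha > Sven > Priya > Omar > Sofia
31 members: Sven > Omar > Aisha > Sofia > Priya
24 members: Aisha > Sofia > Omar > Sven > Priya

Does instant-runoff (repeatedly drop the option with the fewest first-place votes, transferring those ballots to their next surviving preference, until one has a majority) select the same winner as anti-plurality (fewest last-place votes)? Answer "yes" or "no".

yes

Instant-runoff — R1 Sven 31, Sofia 23, Aisha 71, Priya 0, Omar 12 (Aisha winner). Winner: Aisha.
Anti-plurality — last-place votes: Sven 12, Sofia 11, Aisha 0, Priya 91, Omar 23. Winner: Aisha.
The two methods agree.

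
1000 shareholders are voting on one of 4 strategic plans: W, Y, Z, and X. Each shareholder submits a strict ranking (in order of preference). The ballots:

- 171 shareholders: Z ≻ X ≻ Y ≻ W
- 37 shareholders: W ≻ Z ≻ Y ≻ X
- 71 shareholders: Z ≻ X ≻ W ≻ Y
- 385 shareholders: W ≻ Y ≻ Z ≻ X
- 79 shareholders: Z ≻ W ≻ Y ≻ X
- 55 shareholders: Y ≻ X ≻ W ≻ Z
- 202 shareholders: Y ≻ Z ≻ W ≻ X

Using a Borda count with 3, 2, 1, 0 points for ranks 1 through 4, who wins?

Y

W: 171·0 + 37·3 + 71·1 + 385·3 + 79·2 + 55·1 + 202·1 = 1752
Y: 171·1 + 37·1 + 71·0 + 385·2 + 79·1 + 55·3 + 202·3 = 1828
Z: 171·3 + 37·2 + 71·3 + 385·1 + 79·3 + 55·0 + 202·2 = 1826
X: 171·2 + 37·0 + 71·2 + 385·0 + 79·0 + 55·2 + 202·0 = 594
Y has the highest Borda score (1828).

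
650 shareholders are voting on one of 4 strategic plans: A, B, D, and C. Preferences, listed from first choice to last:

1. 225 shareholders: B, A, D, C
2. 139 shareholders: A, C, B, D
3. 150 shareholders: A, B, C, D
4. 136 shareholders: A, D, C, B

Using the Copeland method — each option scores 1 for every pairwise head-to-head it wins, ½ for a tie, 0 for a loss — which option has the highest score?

A: beats B, D, and C → score 3.
B: beats D and C; loses to A → score 2.
D: beats C; loses to A and B → score 1.
C: loses to A, B, and D → score 0.
A has the best pairwise record.

A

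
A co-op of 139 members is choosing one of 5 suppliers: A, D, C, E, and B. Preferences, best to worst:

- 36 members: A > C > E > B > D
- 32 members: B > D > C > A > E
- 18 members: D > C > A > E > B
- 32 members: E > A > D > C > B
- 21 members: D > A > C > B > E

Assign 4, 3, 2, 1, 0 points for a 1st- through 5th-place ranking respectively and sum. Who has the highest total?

A: 36·4 + 32·1 + 18·2 + 32·3 + 21·3 = 371
D: 36·0 + 32·3 + 18·4 + 32·2 + 21·4 = 316
C: 36·3 + 32·2 + 18·3 + 32·1 + 21·2 = 300
E: 36·2 + 32·0 + 18·1 + 32·4 + 21·0 = 218
B: 36·1 + 32·4 + 18·0 + 32·0 + 21·1 = 185
A has the highest Borda score (371).

A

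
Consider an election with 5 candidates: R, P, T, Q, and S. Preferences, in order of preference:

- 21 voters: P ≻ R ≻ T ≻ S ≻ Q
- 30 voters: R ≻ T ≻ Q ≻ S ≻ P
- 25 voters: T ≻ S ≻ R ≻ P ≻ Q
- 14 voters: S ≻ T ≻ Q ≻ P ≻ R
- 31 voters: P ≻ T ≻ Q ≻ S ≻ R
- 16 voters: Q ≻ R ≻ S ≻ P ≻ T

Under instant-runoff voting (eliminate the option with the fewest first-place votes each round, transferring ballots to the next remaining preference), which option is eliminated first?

Round 1: R 30, P 52, T 25, Q 16, S 14. Eliminate S.

S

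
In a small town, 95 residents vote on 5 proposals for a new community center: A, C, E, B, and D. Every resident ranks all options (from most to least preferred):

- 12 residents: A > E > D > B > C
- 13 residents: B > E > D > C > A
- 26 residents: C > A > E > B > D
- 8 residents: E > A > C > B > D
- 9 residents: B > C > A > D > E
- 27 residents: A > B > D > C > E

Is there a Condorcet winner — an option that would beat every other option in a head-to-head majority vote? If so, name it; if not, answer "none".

none

Checking pairwise contests:
C beats A 48–47.
B beats C 61–34.
A beats E 74–21.
A beats B 73–22.
A beats D 82–13.
Every option loses at least one head-to-head, so there is no Condorcet winner.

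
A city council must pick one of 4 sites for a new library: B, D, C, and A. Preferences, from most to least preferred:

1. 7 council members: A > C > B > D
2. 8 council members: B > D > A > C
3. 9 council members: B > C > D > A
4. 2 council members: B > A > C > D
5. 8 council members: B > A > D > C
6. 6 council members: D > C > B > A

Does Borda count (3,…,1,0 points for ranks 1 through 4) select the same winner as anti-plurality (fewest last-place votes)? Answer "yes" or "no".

Borda — scores: B 94, D 51, C 46, A 49. Winner: B.
Anti-plurality — last-place votes: B 0, D 9, C 16, A 15. Winner: B.
The two methods agree.

yes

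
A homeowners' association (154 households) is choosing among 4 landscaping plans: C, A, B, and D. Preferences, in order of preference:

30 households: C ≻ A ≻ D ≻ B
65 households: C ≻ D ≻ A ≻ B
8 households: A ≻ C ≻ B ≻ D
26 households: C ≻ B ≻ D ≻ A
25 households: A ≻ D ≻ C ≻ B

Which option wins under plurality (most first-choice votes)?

First-place votes: C 121, A 33, B 0, D 0.
C has the most first-place votes.

C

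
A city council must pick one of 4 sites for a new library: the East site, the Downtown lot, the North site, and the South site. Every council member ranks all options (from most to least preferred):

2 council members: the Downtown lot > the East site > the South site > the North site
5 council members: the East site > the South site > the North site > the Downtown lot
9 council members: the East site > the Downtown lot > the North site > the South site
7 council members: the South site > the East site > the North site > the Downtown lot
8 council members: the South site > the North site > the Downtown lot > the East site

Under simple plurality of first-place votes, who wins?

the South site

First-place votes: the East site 14, the Downtown lot 2, the North site 0, the South site 15.
the South site has the most first-place votes.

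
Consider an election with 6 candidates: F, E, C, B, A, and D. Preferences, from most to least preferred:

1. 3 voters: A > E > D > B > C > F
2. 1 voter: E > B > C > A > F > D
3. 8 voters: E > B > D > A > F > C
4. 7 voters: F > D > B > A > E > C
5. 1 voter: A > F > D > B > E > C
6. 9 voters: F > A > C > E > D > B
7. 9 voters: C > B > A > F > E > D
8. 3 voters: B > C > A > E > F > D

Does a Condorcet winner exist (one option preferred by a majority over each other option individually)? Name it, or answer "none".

none

Checking pairwise contests:
B beats F 24–17.
F beats E 26–15.
F beats C 25–16.
E beats B 21–20.
B beats A 28–13.
F beats D 30–11.
Every option loses at least one head-to-head, so there is no Condorcet winner.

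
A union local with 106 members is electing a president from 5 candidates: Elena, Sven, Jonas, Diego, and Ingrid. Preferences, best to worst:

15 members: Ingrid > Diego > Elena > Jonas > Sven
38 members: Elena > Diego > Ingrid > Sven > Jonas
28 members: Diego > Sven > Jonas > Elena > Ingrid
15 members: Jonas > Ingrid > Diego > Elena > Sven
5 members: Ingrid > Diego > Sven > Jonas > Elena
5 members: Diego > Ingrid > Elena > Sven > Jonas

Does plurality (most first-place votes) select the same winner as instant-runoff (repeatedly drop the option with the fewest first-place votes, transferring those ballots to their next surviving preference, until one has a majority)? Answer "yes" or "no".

yes

Plurality — first-place votes: Elena 38, Sven 0, Jonas 15, Diego 33, Ingrid 20. Winner: Elena.
Instant-runoff — R1 Elena 38, Sven 0, Jonas 15, Diego 33, Ingrid 20 (Sven out); R2 Elena 38, Jonas 15, Diego 33, Ingrid 20 (Jonas out); R3 Elena 38, Diego 33, Ingrid 35 (Diego out); R4 Elena 66, Ingrid 40 (Elena winner). Winner: Elena.
The two methods agree.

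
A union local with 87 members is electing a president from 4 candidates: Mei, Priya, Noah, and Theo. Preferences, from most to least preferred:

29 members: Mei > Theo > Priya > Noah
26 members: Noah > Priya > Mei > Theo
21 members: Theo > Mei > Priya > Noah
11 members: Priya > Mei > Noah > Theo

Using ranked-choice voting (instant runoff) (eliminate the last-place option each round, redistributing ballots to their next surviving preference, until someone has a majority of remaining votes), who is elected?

Round 1: Mei 29, Priya 11, Noah 26, Theo 21. Eliminate Priya.
Round 2: Mei 40, Noah 26, Theo 21. Eliminate Theo.
Round 3: Mei 61, Noah 26. Mei has a majority.

Mei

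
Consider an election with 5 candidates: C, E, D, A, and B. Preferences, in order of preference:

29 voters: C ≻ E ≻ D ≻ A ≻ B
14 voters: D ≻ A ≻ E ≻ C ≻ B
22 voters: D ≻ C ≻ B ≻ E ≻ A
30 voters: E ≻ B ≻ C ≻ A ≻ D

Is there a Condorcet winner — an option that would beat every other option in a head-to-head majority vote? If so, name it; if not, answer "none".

C vs E: 51–44 for C.
C vs D: 59–36 for C.
C vs A: 81–14 for C.
C vs B: 65–30 for C.
C beats every other option head-to-head.

C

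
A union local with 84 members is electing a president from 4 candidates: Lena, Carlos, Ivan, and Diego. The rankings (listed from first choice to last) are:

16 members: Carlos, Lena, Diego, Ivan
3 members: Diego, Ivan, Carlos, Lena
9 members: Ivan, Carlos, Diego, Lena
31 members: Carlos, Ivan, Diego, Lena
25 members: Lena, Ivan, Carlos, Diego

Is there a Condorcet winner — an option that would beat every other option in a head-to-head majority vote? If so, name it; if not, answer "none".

Carlos vs Lena: 59–25 for Carlos.
Carlos vs Ivan: 47–37 for Carlos.
Carlos vs Diego: 81–3 for Carlos.
Carlos beats every other option head-to-head.

Carlos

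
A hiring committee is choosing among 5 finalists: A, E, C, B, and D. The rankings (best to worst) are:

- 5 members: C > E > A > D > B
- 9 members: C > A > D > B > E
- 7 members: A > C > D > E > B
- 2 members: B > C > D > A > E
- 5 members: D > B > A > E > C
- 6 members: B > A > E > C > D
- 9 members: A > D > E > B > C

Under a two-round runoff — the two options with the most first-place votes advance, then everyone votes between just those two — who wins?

Round 1 first-place votes: A 16, E 0, C 14, B 8, D 5.
A and C advance.
Runoff: A is preferred to C by 27 voters; C by 16.
A wins the runoff.

A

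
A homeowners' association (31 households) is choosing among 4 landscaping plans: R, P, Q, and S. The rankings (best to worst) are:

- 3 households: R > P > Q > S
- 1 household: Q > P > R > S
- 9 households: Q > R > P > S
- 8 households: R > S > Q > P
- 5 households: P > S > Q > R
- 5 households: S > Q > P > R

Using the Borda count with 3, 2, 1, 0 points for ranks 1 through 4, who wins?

R: 3·3 + 1·1 + 9·2 + 8·3 + 5·0 + 5·0 = 52
P: 3·2 + 1·2 + 9·1 + 8·0 + 5·3 + 5·1 = 37
Q: 3·1 + 1·3 + 9·3 + 8·1 + 5·1 + 5·2 = 56
S: 3·0 + 1·0 + 9·0 + 8·2 + 5·2 + 5·3 = 41
Q has the highest Borda score (56).

Q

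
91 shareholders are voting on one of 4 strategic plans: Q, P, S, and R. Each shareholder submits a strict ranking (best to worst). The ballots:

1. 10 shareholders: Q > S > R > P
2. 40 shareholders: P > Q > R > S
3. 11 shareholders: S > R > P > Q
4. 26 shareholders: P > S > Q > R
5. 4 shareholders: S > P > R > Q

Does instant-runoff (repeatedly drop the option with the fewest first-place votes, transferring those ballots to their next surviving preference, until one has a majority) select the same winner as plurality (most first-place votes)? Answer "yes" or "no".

yes

Instant-runoff — R1 Q 10, P 66, S 15, R 0 (P winner). Winner: P.
Plurality — first-place votes: Q 10, P 66, S 15, R 0. Winner: P.
The two methods agree.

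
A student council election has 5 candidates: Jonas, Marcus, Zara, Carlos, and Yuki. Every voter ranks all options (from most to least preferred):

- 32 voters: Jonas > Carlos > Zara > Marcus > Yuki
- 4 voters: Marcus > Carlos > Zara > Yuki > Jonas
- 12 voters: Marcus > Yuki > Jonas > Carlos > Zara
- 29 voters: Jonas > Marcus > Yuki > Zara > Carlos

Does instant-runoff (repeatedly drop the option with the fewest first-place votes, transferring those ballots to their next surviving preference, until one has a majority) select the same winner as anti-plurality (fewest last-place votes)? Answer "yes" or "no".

Instant-runoff — R1 Jonas 61, Marcus 16, Zara 0, Carlos 0, Yuki 0 (Jonas winner). Winner: Jonas.
Anti-plurality — last-place votes: Jonas 4, Marcus 0, Zara 12, Carlos 29, Yuki 32. Winner: Marcus.
The two methods disagree.

no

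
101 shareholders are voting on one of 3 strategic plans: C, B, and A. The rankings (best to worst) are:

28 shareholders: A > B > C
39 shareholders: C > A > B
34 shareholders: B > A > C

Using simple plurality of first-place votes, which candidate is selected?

C

First-place votes: C 39, B 34, A 28.
C has the most first-place votes.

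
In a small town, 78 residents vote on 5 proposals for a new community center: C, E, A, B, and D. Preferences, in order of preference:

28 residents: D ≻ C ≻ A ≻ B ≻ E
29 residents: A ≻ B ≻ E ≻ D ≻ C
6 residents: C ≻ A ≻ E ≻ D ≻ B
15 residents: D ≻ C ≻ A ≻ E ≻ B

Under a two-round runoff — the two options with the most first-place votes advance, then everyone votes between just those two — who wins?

Round 1 first-place votes: C 6, E 0, A 29, B 0, D 43.
D and A advance.
Runoff: D is preferred to A by 43 voters; A by 35.
D wins the runoff.

D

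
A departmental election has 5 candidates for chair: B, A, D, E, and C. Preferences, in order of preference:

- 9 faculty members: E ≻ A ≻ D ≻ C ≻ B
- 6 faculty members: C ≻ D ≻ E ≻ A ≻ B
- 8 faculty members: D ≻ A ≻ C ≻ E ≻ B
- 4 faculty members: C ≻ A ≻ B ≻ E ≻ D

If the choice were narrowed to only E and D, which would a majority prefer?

Voters preferring E to D: 13; preferring D to E: 14.
D wins the head-to-head.

D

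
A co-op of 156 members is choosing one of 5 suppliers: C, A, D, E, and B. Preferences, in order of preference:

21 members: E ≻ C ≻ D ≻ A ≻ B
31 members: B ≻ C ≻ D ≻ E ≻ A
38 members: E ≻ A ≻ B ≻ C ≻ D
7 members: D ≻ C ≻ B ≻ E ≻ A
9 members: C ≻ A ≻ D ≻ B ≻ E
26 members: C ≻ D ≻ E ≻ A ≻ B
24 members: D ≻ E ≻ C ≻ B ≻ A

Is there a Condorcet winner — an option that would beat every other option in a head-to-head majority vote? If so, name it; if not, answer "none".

Checking pairwise contests:
E beats C 83–73.
C beats A 118–38.
C beats D 125–31.
D beats E 97–59.
C beats B 87–69.
Every option loses at least one head-to-head, so there is no Condorcet winner.

none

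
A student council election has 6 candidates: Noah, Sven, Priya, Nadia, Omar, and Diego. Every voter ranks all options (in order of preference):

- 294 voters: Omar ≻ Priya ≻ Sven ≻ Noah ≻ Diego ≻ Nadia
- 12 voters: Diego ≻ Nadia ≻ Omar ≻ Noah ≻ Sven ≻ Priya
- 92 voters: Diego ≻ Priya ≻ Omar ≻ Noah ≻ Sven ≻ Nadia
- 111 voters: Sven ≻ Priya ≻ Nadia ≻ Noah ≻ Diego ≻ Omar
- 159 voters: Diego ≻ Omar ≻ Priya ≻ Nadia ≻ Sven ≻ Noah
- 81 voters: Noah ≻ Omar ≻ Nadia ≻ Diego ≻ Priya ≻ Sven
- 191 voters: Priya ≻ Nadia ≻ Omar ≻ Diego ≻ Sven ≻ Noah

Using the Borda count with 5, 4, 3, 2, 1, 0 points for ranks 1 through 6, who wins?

Priya

Noah: 294·2 + 12·2 + 92·2 + 111·2 + 159·0 + 81·5 + 191·0 = 1423
Sven: 294·3 + 12·1 + 92·1 + 111·5 + 159·1 + 81·0 + 191·1 = 1891
Priya: 294·4 + 12·0 + 92·4 + 111·4 + 159·3 + 81·1 + 191·5 = 3501
Nadia: 294·0 + 12·4 + 92·0 + 111·3 + 159·2 + 81·3 + 191·4 = 1706
Omar: 294·5 + 12·3 + 92·3 + 111·0 + 159·4 + 81·4 + 191·3 = 3315
Diego: 294·1 + 12·5 + 92·5 + 111·1 + 159·5 + 81·2 + 191·2 = 2264
Priya has the highest Borda score (3501).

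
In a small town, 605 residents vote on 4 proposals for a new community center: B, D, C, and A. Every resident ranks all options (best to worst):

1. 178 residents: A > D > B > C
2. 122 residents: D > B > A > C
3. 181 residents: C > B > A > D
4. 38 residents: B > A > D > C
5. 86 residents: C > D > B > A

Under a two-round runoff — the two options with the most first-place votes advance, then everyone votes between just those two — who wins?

Round 1 first-place votes: B 38, D 122, C 267, A 178.
C and A advance.
Runoff: C is preferred to A by 267 voters; A by 338.
A wins the runoff.

A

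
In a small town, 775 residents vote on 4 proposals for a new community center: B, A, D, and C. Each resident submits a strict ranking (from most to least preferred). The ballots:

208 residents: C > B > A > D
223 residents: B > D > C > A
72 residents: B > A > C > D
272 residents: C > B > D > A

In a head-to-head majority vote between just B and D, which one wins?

Voters preferring B to D: 775; preferring D to B: 0.
B wins the head-to-head.

B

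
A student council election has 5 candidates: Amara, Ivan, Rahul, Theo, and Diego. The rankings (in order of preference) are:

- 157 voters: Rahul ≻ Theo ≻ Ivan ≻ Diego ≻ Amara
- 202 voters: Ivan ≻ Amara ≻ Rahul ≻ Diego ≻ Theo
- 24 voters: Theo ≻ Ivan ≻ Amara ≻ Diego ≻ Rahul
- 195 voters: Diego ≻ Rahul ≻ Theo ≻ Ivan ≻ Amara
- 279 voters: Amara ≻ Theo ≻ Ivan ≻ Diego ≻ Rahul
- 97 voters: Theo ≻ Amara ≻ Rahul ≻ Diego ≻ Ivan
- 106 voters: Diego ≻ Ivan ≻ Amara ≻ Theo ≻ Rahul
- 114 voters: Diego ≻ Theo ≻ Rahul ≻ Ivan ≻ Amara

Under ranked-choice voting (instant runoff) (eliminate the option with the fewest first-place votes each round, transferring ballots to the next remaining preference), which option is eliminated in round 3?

Round 1: Amara 279, Ivan 202, Rahul 157, Theo 121, Diego 415. Eliminate Theo.
Round 2: Amara 376, Ivan 226, Rahul 157, Diego 415. Eliminate Rahul.
Round 3: Amara 376, Ivan 383, Diego 415. Eliminate Amara.

Amara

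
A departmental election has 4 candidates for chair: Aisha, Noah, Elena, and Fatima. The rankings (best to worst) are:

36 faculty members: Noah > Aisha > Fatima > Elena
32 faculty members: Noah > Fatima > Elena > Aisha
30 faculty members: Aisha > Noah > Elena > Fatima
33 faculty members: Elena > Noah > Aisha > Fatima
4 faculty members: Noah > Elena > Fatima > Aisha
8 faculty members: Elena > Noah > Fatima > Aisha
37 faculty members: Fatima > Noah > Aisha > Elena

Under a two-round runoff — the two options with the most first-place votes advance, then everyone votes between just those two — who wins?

Round 1 first-place votes: Aisha 30, Noah 72, Elena 41, Fatima 37.
Noah and Elena advance.
Runoff: Noah is preferred to Elena by 139 voters; Elena by 41.
Noah wins the runoff.

Noah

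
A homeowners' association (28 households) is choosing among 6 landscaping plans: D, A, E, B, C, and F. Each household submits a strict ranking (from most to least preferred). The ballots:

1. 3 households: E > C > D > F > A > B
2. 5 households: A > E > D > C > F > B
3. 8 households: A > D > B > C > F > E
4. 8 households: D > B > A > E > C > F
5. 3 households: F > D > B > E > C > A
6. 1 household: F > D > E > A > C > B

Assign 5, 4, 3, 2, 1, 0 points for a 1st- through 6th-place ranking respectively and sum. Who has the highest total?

D

D: 3·3 + 5·3 + 8·4 + 8·5 + 3·4 + 1·4 = 112
A: 3·1 + 5·5 + 8·5 + 8·3 + 3·0 + 1·2 = 94
E: 3·5 + 5·4 + 8·0 + 8·2 + 3·2 + 1·3 = 60
B: 3·0 + 5·0 + 8·3 + 8·4 + 3·3 + 1·0 = 65
C: 3·4 + 5·2 + 8·2 + 8·1 + 3·1 + 1·1 = 50
F: 3·2 + 5·1 + 8·1 + 8·0 + 3·5 + 1·5 = 39
D has the highest Borda score (112).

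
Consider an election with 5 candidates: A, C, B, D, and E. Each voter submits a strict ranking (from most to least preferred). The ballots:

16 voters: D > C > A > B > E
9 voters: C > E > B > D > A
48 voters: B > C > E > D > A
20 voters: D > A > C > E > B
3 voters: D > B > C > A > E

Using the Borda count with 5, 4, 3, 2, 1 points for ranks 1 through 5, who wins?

C

A: 16·3 + 9·1 + 48·1 + 20·4 + 3·2 = 191
C: 16·4 + 9·5 + 48·4 + 20·3 + 3·3 = 370
B: 16·2 + 9·3 + 48·5 + 20·1 + 3·4 = 331
D: 16·5 + 9·2 + 48·2 + 20·5 + 3·5 = 309
E: 16·1 + 9·4 + 48·3 + 20·2 + 3·1 = 239
C has the highest Borda score (370).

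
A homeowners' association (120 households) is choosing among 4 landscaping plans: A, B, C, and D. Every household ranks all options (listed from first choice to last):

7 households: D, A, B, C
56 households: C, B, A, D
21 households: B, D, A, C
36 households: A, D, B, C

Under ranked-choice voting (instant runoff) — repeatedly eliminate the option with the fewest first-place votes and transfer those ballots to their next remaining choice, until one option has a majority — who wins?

A

Round 1: A 36, B 21, C 56, D 7. Eliminate D.
Round 2: A 43, B 21, C 56. Eliminate B.
Round 3: A 64, C 56. A has a majority.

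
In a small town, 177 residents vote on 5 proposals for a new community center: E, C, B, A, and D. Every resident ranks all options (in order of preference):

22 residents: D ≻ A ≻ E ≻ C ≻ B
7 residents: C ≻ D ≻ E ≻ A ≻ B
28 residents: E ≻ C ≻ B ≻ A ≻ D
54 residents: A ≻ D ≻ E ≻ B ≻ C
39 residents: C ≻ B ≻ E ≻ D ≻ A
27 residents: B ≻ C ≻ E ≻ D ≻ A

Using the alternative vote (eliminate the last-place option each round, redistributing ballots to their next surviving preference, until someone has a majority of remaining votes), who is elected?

Round 1: E 28, C 46, B 27, A 54, D 22. Eliminate D.
Round 2: E 28, C 46, B 27, A 76. Eliminate B.
Round 3: E 28, C 73, A 76. Eliminate E.
Round 4: C 101, A 76. C has a majority.

C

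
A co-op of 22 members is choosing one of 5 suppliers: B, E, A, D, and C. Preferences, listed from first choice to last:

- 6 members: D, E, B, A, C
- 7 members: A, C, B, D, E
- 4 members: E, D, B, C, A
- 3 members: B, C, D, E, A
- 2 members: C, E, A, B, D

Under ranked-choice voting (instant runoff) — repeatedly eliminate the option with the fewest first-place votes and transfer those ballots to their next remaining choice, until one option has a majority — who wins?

D

Round 1: B 3, E 4, A 7, D 6, C 2. Eliminate C.
Round 2: B 3, E 6, A 7, D 6. Eliminate B.
Round 3: E 6, A 7, D 9. Eliminate E.
Round 4: A 9, D 13. D has a majority.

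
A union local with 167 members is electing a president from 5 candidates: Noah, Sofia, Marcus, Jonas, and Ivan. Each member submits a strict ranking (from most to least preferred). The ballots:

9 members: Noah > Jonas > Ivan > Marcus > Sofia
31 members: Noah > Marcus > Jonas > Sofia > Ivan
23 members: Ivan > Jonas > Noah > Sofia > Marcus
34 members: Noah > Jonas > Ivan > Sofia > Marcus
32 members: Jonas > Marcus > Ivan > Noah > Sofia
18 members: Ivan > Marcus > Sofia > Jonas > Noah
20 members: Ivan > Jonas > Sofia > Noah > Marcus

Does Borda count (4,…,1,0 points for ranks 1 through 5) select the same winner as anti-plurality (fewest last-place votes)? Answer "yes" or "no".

yes

Borda — scores: Noah 394, Sofia 164, Marcus 252, Jonas 466, Ivan 394. Winner: Jonas.
Anti-plurality — last-place votes: Noah 18, Sofia 41, Marcus 77, Jonas 0, Ivan 31. Winner: Jonas.
The two methods agree.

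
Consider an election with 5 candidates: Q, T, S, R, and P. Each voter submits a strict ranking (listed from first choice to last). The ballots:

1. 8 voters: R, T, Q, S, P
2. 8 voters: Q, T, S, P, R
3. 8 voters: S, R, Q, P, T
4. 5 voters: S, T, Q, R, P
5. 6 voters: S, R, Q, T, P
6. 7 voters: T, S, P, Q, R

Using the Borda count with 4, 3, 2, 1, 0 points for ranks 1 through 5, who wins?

Q: 8·2 + 8·4 + 8·2 + 5·2 + 6·2 + 7·1 = 93
T: 8·3 + 8·3 + 8·0 + 5·3 + 6·1 + 7·4 = 97
S: 8·1 + 8·2 + 8·4 + 5·4 + 6·4 + 7·3 = 121
R: 8·4 + 8·0 + 8·3 + 5·1 + 6·3 + 7·0 = 79
P: 8·0 + 8·1 + 8·1 + 5·0 + 6·0 + 7·2 = 30
S has the highest Borda score (121).

S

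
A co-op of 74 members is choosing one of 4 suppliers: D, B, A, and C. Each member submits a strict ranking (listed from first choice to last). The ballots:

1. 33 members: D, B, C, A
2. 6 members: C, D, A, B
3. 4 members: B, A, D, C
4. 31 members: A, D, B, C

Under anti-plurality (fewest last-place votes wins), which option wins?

Last-place votes: D 0, B 6, A 33, C 35.
D is ranked last by the fewest voters, so D wins.

D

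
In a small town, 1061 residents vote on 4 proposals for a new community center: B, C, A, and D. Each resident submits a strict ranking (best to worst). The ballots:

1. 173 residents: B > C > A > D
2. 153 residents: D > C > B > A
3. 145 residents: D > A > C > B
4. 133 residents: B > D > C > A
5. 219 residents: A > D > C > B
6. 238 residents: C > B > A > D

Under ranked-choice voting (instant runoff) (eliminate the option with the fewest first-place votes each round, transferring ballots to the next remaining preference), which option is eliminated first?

Round 1: B 306, C 238, A 219, D 298. Eliminate A.

A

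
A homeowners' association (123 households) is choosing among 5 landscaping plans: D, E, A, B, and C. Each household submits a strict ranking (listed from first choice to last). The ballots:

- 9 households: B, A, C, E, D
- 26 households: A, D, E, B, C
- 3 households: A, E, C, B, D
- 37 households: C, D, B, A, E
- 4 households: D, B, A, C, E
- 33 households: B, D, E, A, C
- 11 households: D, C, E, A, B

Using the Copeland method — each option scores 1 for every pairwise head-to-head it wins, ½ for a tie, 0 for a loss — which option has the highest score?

D

D: beats E, A, B, and C → score 4.
E: beats C; loses to D, A, and B → score 1.
A: beats E and C; loses to D and B → score 2.
B: beats E, A, and C; loses to D → score 3.
C: loses to D, E, A, and B → score 0.
D has the best pairwise record.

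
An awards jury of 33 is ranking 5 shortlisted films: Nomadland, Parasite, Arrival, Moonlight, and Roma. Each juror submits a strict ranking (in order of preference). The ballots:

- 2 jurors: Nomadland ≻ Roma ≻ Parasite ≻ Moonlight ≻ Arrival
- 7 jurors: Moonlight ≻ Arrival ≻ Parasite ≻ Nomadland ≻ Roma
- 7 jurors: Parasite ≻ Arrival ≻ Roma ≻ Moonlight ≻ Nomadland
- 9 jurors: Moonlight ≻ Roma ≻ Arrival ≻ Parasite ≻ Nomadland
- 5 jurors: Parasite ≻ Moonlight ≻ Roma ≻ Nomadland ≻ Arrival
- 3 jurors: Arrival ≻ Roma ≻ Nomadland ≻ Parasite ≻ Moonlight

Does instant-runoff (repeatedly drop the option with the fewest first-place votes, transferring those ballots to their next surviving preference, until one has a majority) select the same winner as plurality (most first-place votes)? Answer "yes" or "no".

Instant-runoff — R1 Nomadland 2, Parasite 12, Arrival 3, Moonlight 16, Roma 0 (Roma out); R2 Nomadland 2, Parasite 12, Arrival 3, Moonlight 16 (Nomadland out); R3 Parasite 14, Arrival 3, Moonlight 16 (Arrival out); R4 Parasite 17, Moonlight 16 (Parasite winner). Winner: Parasite.
Plurality — first-place votes: Nomadland 2, Parasite 12, Arrival 3, Moonlight 16, Roma 0. Winner: Moonlight.
The two methods disagree.

no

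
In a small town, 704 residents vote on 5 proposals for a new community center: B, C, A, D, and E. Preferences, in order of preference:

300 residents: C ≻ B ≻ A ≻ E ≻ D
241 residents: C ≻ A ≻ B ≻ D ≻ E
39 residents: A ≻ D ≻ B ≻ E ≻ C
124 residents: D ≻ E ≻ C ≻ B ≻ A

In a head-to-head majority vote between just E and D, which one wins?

Voters preferring E to D: 300; preferring D to E: 404.
D wins the head-to-head.

D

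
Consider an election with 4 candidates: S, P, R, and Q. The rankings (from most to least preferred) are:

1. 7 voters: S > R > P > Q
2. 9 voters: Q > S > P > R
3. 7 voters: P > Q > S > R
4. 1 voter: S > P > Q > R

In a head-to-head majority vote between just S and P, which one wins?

Voters preferring S to P: 17; preferring P to S: 7.
S wins the head-to-head.

S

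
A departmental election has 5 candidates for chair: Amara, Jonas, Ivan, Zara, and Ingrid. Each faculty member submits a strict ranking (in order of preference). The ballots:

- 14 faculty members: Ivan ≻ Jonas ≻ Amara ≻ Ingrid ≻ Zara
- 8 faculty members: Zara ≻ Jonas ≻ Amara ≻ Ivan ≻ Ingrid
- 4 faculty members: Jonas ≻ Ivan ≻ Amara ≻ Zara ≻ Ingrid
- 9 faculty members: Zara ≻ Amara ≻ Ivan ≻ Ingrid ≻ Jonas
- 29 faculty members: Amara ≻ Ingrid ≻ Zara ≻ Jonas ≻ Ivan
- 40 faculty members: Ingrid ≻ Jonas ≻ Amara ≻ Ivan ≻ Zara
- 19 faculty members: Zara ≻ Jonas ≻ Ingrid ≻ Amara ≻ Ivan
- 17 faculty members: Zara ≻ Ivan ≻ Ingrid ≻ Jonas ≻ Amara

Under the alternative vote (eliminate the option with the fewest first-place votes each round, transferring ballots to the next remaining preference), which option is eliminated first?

Round 1: Amara 29, Jonas 4, Ivan 14, Zara 53, Ingrid 40. Eliminate Jonas.

Jonas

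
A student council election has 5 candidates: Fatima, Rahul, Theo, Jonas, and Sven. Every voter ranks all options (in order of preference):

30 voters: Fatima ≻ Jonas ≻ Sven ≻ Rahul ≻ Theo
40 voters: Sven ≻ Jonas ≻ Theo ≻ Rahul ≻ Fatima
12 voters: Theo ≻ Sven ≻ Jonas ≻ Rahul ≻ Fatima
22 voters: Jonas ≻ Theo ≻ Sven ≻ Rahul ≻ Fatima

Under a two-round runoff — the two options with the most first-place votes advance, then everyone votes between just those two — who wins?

Sven

Round 1 first-place votes: Fatima 30, Rahul 0, Theo 12, Jonas 22, Sven 40.
Sven and Fatima advance.
Runoff: Sven is preferred to Fatima by 74 voters; Fatima by 30.
Sven wins the runoff.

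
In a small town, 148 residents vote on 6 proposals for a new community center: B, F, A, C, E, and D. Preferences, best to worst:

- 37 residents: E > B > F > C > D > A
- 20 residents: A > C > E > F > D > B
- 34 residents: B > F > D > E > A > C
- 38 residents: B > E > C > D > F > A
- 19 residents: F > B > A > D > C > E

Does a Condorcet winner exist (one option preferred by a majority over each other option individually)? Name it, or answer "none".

B

B vs F: 109–39 for B.
B vs A: 128–20 for B.
B vs C: 128–20 for B.
B vs E: 91–57 for B.
B vs D: 128–20 for B.
B beats every other option head-to-head.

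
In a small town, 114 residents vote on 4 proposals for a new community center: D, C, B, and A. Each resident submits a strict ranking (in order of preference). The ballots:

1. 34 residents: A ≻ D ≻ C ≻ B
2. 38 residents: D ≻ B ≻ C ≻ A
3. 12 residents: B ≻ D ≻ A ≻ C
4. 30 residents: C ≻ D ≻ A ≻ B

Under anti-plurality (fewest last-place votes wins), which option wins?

Last-place votes: D 0, C 12, B 64, A 38.
D is ranked last by the fewest voters, so D wins.

D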